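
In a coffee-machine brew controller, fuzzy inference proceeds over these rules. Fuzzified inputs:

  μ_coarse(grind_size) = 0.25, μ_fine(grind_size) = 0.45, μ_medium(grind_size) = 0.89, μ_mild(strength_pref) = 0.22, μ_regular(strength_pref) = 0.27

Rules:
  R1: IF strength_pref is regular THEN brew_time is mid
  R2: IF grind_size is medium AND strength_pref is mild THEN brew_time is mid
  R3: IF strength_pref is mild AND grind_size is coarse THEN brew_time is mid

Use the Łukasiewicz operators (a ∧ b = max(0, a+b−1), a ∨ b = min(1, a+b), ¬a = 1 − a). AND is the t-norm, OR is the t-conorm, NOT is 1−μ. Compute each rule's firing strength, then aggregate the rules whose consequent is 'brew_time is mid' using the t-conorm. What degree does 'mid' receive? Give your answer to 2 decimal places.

0.38

R1: regular=0.27 → w = 0.27
R2: medium=0.89, mild=0.22; AND[max(0, a+b−1)] → w = 0.11
R3: mild=0.22, coarse=0.25; AND[max(0, a+b−1)] → w = 0.00
Rules with consequent 'mid': {R1, R2, R3} → strengths 0.27, 0.11, 0.00
Aggregate via t-conorm [min(1, a+b)]: 0.38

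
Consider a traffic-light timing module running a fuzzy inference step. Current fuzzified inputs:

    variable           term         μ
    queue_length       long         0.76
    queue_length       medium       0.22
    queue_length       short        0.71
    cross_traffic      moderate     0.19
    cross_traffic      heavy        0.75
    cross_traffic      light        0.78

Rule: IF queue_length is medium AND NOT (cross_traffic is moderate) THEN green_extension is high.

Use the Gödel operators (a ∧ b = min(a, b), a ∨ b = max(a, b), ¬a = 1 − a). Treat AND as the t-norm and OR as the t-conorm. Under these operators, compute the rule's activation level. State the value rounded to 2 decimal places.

0.22

firing strength: medium=0.22, ¬moderate=1−0.19=0.81; AND[min(a, b)] → w = 0.22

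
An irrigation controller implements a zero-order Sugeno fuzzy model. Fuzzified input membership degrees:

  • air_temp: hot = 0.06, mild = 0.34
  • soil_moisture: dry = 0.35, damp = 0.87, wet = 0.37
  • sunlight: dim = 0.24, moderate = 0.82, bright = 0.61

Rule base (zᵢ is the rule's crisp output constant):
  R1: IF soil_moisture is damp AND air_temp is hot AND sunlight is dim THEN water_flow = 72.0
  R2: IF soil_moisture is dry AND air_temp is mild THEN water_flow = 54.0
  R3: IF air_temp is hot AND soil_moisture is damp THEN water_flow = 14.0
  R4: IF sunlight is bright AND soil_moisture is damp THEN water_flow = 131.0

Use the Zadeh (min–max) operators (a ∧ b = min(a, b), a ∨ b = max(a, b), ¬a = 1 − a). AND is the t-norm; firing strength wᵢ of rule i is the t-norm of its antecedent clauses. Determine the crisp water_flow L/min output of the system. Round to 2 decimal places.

R1 (z=72.0): damp=0.87, hot=0.06, dim=0.24; AND[min(a, b)] → w = 0.06
R2 (z=54.0): dry=0.35, mild=0.34; AND[min(a, b)] → w = 0.34
R3 (z=14.0): hot=0.06, damp=0.87; AND[min(a, b)] → w = 0.06
R4 (z=131.0): bright=0.61, damp=0.87; AND[min(a, b)] → w = 0.61
Weighted average = (0.06·72.0 + 0.34·54.0 + 0.06·14.0 + 0.61·131.0) / (0.06 + 0.34 + 0.06 + 0.61)
  = 103.4300 / 1.0700 = 96.66

96.66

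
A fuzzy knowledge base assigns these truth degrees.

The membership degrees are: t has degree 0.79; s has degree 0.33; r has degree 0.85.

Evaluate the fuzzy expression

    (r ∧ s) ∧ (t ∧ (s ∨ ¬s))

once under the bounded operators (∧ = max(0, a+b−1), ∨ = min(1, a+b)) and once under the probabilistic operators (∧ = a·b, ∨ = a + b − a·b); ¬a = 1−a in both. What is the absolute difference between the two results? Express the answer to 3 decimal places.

Under bounded:
  r ∧ s = max(0, a+b−1) on (0.85, 0.33) = 0.18
  ¬s = 1 − 0.33 = 0.67
  s ∨ ¬s = min(1, a+b) on (0.33, 0.67) = 1.00
  t ∧ (s ∨ ¬s) = max(0, a+b−1) on (0.79, 1.00) = 0.79
  (r ∧ s) ∧ (t ∧ (s ∨ ¬s)) = max(0, a+b−1) on (0.18, 0.79) = 0.00
  → value = 0.0000
Under probabilistic:
  r ∧ s = a·b on (0.8500, 0.3300) = 0.2805
  ¬s = 1 − 0.3300 = 0.6700
  s ∨ ¬s = a + b − a·b on (0.3300, 0.6700) = 0.7789
  t ∧ (s ∨ ¬s) = a·b on (0.7900, 0.7789) = 0.6153
  (r ∧ s) ∧ (t ∧ (s ∨ ¬s)) = a·b on (0.2805, 0.6153) = 0.1726
  → value = 0.1726
|0.0000 − 0.1726| = 0.173

0.173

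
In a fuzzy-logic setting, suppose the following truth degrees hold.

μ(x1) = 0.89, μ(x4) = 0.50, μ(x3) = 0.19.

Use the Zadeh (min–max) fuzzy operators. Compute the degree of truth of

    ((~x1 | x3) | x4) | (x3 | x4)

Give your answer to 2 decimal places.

~x1 = 1 − 0.89 = 0.11
~x1 | x3 = max(a, b) on (0.11, 0.19) = 0.19
(~x1 | x3) | x4 = max(a, b) on (0.19, 0.50) = 0.50
x3 | x4 = max(a, b) on (0.19, 0.50) = 0.50
((~x1 | x3) | x4) | (x3 | x4) = max(a, b) on (0.50, 0.50) = 0.50

0.50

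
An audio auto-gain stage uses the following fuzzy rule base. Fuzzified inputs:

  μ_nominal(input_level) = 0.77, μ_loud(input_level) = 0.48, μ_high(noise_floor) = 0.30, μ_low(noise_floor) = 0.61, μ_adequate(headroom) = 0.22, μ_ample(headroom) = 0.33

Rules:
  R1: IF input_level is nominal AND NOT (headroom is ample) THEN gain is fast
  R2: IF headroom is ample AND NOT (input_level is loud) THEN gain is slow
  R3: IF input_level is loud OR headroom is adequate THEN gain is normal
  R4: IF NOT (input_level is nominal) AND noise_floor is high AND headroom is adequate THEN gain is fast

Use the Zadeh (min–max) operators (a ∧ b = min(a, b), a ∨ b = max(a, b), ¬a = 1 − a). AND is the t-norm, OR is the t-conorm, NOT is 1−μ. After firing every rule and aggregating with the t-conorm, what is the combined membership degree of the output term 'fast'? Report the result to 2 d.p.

0.67

R1: nominal=0.77, ¬ample=1−0.33=0.67; AND[min(a, b)] → w = 0.67
R2: ample=0.33, ¬loud=1−0.48=0.52; AND[min(a, b)] → w = 0.33
R3: loud=0.48, adequate=0.22; OR[max(a, b)] → w = 0.48
R4: ¬nominal=1−0.77=0.23, high=0.30, adequate=0.22; AND[min(a, b)] → w = 0.22
Rules with consequent 'fast': {R1, R4} → strengths 0.67, 0.22
Aggregate via t-conorm [max(a, b)]: 0.67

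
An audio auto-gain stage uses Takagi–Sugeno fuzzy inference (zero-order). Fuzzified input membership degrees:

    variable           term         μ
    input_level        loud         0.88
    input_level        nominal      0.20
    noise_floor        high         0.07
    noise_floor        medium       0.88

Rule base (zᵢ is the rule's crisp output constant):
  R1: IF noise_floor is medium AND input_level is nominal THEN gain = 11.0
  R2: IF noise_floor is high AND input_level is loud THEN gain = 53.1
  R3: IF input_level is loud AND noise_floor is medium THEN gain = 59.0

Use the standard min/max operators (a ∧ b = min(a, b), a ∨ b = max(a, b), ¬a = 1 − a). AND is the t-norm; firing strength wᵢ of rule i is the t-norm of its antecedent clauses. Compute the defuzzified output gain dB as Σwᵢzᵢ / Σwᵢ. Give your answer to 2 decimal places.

50.29

R1 (z=11.0): medium=0.88, nominal=0.20; AND[min(a, b)] → w = 0.20
R2 (z=53.1): high=0.07, loud=0.88; AND[min(a, b)] → w = 0.07
R3 (z=59.0): loud=0.88, medium=0.88; AND[min(a, b)] → w = 0.88
Weighted average = (0.20·11.0 + 0.07·53.1 + 0.88·59.0) / (0.20 + 0.07 + 0.88)
  = 57.8370 / 1.1500 = 50.29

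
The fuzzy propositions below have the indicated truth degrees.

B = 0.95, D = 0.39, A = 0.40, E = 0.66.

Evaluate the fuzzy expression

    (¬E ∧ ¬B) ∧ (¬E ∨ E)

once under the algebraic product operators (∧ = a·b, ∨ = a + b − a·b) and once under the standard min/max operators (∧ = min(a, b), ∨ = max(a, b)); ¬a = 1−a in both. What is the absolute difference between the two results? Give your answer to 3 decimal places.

Under algebraic product:
  ¬E = 1 − 0.6600 = 0.3400
  ¬B = 1 − 0.9500 = 0.0500
  ¬E ∧ ¬B = a·b on (0.3400, 0.0500) = 0.0170
  ¬E = 1 − 0.6600 = 0.3400
  ¬E ∨ E = a + b − a·b on (0.3400, 0.6600) = 0.7756
  (¬E ∧ ¬B) ∧ (¬E ∨ E) = a·b on (0.0170, 0.7756) = 0.0132
  → value = 0.0132
Under standard min/max:
  ¬E = 1 − 0.66 = 0.34
  ¬B = 1 − 0.95 = 0.05
  ¬E ∧ ¬B = min(a, b) on (0.34, 0.05) = 0.05
  ¬E = 1 − 0.66 = 0.34
  ¬E ∨ E = max(a, b) on (0.34, 0.66) = 0.66
  (¬E ∧ ¬B) ∧ (¬E ∨ E) = min(a, b) on (0.05, 0.66) = 0.05
  → value = 0.0500
|0.0132 − 0.0500| = 0.037

0.037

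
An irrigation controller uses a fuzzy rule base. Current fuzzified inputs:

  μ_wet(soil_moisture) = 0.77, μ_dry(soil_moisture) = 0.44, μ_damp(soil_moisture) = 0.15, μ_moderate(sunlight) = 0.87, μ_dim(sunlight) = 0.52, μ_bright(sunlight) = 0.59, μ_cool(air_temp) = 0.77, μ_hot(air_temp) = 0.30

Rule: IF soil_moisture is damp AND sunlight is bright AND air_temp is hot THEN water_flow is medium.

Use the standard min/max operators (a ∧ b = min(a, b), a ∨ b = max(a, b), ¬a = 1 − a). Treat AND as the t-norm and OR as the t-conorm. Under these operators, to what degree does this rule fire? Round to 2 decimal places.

firing strength: damp=0.15, bright=0.59, hot=0.30; AND[min(a, b)] → w = 0.15

0.15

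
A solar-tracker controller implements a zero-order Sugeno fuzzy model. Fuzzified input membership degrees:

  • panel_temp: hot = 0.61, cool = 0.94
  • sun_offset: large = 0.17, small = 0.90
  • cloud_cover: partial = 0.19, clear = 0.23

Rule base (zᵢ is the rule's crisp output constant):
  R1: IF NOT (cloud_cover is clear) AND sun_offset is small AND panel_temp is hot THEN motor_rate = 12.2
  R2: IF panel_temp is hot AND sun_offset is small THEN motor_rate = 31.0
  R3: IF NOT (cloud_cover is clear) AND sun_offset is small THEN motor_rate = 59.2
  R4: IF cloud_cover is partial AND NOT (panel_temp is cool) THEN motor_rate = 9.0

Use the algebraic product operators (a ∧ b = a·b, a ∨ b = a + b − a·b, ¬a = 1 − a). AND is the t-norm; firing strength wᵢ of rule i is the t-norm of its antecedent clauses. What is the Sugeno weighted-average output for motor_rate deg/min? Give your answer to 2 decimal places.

37.77

R1 (z=12.2): ¬clear=1−0.23=0.77, small=0.90, hot=0.61; AND[a·b] → w = 0.4227
R2 (z=31.0): hot=0.61, small=0.90; AND[a·b] → w = 0.5490
R3 (z=59.2): ¬clear=1−0.23=0.77, small=0.90; AND[a·b] → w = 0.6930
R4 (z=9.0): partial=0.19, ¬cool=1−0.94=0.06; AND[a·b] → w = 0.0114
Weighted average = (0.4227·12.2 + 0.5490·31.0 + 0.6930·59.2 + 0.0114·9.0) / (0.4227 + 0.5490 + 0.6930 + 0.0114)
  = 63.3045 / 1.6761 = 37.77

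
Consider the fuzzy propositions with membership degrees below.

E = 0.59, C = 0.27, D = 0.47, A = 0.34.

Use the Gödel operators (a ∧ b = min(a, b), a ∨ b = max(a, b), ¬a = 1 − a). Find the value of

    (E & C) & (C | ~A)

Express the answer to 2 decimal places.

0.27

E & C = min(a, b) on (0.59, 0.27) = 0.27
~A = 1 − 0.34 = 0.66
C | ~A = max(a, b) on (0.27, 0.66) = 0.66
(E & C) & (C | ~A) = min(a, b) on (0.27, 0.66) = 0.27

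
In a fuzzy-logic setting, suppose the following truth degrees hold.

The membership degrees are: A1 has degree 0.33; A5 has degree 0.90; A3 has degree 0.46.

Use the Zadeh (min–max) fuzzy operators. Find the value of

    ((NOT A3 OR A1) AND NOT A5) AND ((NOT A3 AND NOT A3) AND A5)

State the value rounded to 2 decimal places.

0.10

NOT A3 = 1 − 0.46 = 0.54
NOT A3 OR A1 = max(a, b) on (0.54, 0.33) = 0.54
NOT A5 = 1 − 0.90 = 0.10
(NOT A3 OR A1) AND NOT A5 = min(a, b) on (0.54, 0.10) = 0.10
NOT A3 = 1 − 0.46 = 0.54
NOT A3 = 1 − 0.46 = 0.54
NOT A3 AND NOT A3 = min(a, b) on (0.54, 0.54) = 0.54
(NOT A3 AND NOT A3) AND A5 = min(a, b) on (0.54, 0.90) = 0.54
((NOT A3 OR A1) AND NOT A5) AND ((NOT A3 AND NOT A3) AND A5) = min(a, b) on (0.10, 0.54) = 0.10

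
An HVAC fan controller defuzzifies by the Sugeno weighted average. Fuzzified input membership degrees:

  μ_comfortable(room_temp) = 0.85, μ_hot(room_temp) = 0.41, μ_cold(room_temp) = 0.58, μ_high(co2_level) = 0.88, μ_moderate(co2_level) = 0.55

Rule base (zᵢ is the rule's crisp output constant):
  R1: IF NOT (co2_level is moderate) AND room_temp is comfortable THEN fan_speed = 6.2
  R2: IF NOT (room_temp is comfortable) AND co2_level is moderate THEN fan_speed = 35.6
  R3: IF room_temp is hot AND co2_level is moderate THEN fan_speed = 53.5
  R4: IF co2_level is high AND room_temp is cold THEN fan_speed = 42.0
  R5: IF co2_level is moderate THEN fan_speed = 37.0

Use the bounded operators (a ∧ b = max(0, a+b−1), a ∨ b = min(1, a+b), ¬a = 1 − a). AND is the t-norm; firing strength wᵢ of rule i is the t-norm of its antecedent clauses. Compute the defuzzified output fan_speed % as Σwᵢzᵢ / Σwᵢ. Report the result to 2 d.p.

31.70

R1 (z=6.2): ¬moderate=1−0.55=0.45, comfortable=0.85; AND[max(0, a+b−1)] → w = 0.30
R2 (z=35.6): ¬comfortable=1−0.85=0.15, moderate=0.55; AND[max(0, a+b−1)] → w = 0.00
R3 (z=53.5): hot=0.41, moderate=0.55; AND[max(0, a+b−1)] → w = 0.00
R4 (z=42.0): high=0.88, cold=0.58; AND[max(0, a+b−1)] → w = 0.46
R5 (z=37.0): moderate=0.55 → w = 0.55
Weighted average = (0.30·6.2 + 0.00·35.6 + 0.00·53.5 + 0.46·42.0 + 0.55·37.0) / (0.30 + 0.00 + 0.00 + 0.46 + 0.55)
  = 41.5300 / 1.3100 = 31.70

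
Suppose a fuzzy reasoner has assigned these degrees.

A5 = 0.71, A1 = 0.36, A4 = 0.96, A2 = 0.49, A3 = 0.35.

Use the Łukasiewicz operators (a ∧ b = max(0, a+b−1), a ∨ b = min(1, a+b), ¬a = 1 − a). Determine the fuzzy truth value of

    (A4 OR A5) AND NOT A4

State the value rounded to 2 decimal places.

A4 OR A5 = min(1, a+b) on (0.96, 0.71) = 1.00
NOT A4 = 1 − 0.96 = 0.04
(A4 OR A5) AND NOT A4 = max(0, a+b−1) on (1.00, 0.04) = 0.04

0.04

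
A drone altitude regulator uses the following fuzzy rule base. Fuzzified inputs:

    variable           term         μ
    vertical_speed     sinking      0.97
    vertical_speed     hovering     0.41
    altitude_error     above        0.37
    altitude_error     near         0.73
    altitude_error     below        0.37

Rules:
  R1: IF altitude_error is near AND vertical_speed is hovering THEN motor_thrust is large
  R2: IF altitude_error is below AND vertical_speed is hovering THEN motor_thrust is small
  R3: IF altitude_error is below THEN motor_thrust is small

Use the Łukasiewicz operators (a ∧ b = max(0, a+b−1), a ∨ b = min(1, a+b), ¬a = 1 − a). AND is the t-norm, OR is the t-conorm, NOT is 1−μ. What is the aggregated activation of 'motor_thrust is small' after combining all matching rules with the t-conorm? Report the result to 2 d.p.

R1: near=0.73, hovering=0.41; AND[max(0, a+b−1)] → w = 0.14
R2: below=0.37, hovering=0.41; AND[max(0, a+b−1)] → w = 0.00
R3: below=0.37 → w = 0.37
Rules with consequent 'small': {R2, R3} → strengths 0.00, 0.37
Aggregate via t-conorm [min(1, a+b)]: 0.37

0.37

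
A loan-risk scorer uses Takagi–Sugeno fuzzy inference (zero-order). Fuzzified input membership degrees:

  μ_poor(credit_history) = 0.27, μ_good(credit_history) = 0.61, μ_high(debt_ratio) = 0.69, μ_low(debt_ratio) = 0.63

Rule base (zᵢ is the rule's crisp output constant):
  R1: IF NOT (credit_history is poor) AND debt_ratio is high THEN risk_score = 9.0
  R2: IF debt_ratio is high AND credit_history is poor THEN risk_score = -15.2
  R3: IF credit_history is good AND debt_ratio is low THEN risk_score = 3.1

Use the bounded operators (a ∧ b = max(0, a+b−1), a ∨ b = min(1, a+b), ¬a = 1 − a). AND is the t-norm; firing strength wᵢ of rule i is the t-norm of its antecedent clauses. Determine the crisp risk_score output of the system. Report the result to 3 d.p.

6.855

R1 (z=9.0): ¬poor=1−0.27=0.73, high=0.69; AND[max(0, a+b−1)] → w = 0.42
R2 (z=-15.2): high=0.69, poor=0.27; AND[max(0, a+b−1)] → w = 0.00
R3 (z=3.1): good=0.61, low=0.63; AND[max(0, a+b−1)] → w = 0.24
Weighted average = (0.42·9.0 + 0.00·-15.2 + 0.24·3.1) / (0.42 + 0.00 + 0.24)
  = 4.5240 / 0.6600 = 6.855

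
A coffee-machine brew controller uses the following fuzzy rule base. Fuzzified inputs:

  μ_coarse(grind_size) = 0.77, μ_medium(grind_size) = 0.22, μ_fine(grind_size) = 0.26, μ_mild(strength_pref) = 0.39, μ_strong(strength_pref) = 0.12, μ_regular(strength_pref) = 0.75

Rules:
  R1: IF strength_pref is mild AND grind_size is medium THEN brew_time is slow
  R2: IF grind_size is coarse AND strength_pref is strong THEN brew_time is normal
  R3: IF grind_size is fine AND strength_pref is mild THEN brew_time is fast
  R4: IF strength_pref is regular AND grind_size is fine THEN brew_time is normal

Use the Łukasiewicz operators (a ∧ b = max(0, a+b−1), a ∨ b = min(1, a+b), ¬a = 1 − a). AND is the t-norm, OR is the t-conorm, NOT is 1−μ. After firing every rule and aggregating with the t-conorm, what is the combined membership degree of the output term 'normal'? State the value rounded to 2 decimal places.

0.01

R1: mild=0.39, medium=0.22; AND[max(0, a+b−1)] → w = 0.00
R2: coarse=0.77, strong=0.12; AND[max(0, a+b−1)] → w = 0.00
R3: fine=0.26, mild=0.39; AND[max(0, a+b−1)] → w = 0.00
R4: regular=0.75, fine=0.26; AND[max(0, a+b−1)] → w = 0.01
Rules with consequent 'normal': {R2, R4} → strengths 0.00, 0.01
Aggregate via t-conorm [min(1, a+b)]: 0.01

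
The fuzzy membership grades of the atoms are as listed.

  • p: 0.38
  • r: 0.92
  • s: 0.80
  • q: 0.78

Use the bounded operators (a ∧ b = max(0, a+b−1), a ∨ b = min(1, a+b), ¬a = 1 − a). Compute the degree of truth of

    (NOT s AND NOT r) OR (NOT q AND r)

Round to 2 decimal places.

0.14

NOT s = 1 − 0.80 = 0.20
NOT r = 1 − 0.92 = 0.08
NOT s AND NOT r = max(0, a+b−1) on (0.20, 0.08) = 0.00
NOT q = 1 − 0.78 = 0.22
NOT q AND r = max(0, a+b−1) on (0.22, 0.92) = 0.14
(NOT s AND NOT r) OR (NOT q AND r) = min(1, a+b) on (0.00, 0.14) = 0.14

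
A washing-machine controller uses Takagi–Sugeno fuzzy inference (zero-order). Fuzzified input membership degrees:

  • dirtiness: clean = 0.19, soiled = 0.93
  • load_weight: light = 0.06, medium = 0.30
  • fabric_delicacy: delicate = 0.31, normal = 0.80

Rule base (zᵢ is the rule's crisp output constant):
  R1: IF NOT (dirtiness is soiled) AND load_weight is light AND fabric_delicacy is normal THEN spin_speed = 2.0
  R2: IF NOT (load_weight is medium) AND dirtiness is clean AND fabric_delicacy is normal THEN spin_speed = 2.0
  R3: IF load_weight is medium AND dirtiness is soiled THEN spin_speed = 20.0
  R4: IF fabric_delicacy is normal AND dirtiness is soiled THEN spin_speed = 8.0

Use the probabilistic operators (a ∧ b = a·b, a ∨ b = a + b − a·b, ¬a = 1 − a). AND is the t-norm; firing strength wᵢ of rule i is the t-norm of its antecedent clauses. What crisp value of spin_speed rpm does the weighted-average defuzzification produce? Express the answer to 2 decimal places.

10.37

R1 (z=2.0): ¬soiled=1−0.93=0.07, light=0.06, normal=0.80; AND[a·b] → w = 0.0034
R2 (z=2.0): ¬medium=1−0.30=0.70, clean=0.19, normal=0.80; AND[a·b] → w = 0.1064
R3 (z=20.0): medium=0.30, soiled=0.93; AND[a·b] → w = 0.2790
R4 (z=8.0): normal=0.80, soiled=0.93; AND[a·b] → w = 0.7440
Weighted average = (0.0034·2.0 + 0.1064·2.0 + 0.2790·20.0 + 0.7440·8.0) / (0.0034 + 0.1064 + 0.2790 + 0.7440)
  = 11.7515 / 1.1328 = 10.37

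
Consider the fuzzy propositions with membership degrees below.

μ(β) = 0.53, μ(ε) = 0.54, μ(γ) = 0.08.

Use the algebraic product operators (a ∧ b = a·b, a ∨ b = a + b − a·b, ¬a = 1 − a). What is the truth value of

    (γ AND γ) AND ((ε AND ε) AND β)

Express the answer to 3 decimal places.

0.001

γ AND γ = a·b on (0.0800, 0.0800) = 0.0064
ε AND ε = a·b on (0.5400, 0.5400) = 0.2916
(ε AND ε) AND β = a·b on (0.2916, 0.5300) = 0.1545
(γ AND γ) AND ((ε AND ε) AND β) = a·b on (0.0064, 0.1545) = 0.0010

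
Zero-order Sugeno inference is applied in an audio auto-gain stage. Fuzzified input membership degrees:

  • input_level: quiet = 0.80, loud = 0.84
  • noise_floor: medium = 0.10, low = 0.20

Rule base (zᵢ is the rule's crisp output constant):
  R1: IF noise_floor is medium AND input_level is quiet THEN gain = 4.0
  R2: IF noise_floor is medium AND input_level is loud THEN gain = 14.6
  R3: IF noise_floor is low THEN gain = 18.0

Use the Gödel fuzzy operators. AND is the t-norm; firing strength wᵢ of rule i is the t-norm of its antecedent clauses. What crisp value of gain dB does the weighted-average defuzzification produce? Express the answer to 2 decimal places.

R1 (z=4.0): medium=0.10, quiet=0.80; AND[min(a, b)] → w = 0.10
R2 (z=14.6): medium=0.10, loud=0.84; AND[min(a, b)] → w = 0.10
R3 (z=18.0): low=0.20 → w = 0.20
Weighted average = (0.10·4.0 + 0.10·14.6 + 0.20·18.0) / (0.10 + 0.10 + 0.20)
  = 5.4600 / 0.4000 = 13.65

13.65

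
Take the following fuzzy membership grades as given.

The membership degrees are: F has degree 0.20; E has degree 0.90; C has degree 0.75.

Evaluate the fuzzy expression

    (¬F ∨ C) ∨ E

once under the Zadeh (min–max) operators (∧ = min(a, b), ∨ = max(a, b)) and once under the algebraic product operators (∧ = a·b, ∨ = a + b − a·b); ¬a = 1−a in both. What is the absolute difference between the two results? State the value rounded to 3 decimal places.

0.095

Under Zadeh (min–max):
  ¬F = 1 − 0.20 = 0.80
  ¬F ∨ C = max(a, b) on (0.80, 0.75) = 0.80
  (¬F ∨ C) ∨ E = max(a, b) on (0.80, 0.90) = 0.90
  → value = 0.9000
Under algebraic product:
  ¬F = 1 − 0.2000 = 0.8000
  ¬F ∨ C = a + b − a·b on (0.8000, 0.7500) = 0.9500
  (¬F ∨ C) ∨ E = a + b − a·b on (0.9500, 0.9000) = 0.9950
  → value = 0.9950
|0.9000 − 0.9950| = 0.095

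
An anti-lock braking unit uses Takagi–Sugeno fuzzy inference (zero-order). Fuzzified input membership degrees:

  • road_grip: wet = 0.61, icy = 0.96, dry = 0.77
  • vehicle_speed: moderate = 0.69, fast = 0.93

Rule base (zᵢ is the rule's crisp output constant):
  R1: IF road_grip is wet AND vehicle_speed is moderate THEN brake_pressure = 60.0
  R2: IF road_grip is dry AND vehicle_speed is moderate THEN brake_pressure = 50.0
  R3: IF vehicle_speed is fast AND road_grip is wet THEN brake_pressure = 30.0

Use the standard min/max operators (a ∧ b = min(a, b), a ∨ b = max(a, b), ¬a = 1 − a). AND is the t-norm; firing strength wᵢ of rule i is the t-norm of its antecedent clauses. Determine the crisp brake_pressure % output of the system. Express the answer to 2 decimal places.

46.81

R1 (z=60.0): wet=0.61, moderate=0.69; AND[min(a, b)] → w = 0.61
R2 (z=50.0): dry=0.77, moderate=0.69; AND[min(a, b)] → w = 0.69
R3 (z=30.0): fast=0.93, wet=0.61; AND[min(a, b)] → w = 0.61
Weighted average = (0.61·60.0 + 0.69·50.0 + 0.61·30.0) / (0.61 + 0.69 + 0.61)
  = 89.4000 / 1.9100 = 46.81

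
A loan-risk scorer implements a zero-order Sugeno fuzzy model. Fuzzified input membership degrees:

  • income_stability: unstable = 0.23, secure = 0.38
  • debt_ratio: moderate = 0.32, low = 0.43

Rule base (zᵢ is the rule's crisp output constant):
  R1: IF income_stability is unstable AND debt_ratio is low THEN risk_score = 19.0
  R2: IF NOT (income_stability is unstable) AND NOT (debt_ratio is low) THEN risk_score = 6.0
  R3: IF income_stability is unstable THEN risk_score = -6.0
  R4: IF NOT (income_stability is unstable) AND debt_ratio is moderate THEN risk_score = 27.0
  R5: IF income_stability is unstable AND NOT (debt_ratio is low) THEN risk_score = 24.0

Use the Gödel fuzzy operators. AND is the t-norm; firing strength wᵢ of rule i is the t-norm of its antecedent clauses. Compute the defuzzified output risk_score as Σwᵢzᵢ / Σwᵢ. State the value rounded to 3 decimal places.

13.019

R1 (z=19.0): unstable=0.23, low=0.43; AND[min(a, b)] → w = 0.23
R2 (z=6.0): ¬unstable=1−0.23=0.77, ¬low=1−0.43=0.57; AND[min(a, b)] → w = 0.57
R3 (z=-6.0): unstable=0.23 → w = 0.23
R4 (z=27.0): ¬unstable=1−0.23=0.77, moderate=0.32; AND[min(a, b)] → w = 0.32
R5 (z=24.0): unstable=0.23, ¬low=1−0.43=0.57; AND[min(a, b)] → w = 0.23
Weighted average = (0.23·19.0 + 0.57·6.0 + 0.23·-6.0 + 0.32·27.0 + 0.23·24.0) / (0.23 + 0.57 + 0.23 + 0.32 + 0.23)
  = 20.5700 / 1.5800 = 13.019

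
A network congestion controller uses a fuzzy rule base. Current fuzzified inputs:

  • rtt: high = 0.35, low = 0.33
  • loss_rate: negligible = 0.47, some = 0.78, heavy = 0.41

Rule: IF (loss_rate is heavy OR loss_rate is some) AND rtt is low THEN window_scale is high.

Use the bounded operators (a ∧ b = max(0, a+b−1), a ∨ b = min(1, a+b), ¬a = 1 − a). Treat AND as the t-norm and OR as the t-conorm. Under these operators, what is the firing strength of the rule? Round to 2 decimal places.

firing strength: (heavy=0.41 OR some=0.78) = 1.00; AND[max(0, a+b−1)] with low=0.33 → w = 0.33

0.33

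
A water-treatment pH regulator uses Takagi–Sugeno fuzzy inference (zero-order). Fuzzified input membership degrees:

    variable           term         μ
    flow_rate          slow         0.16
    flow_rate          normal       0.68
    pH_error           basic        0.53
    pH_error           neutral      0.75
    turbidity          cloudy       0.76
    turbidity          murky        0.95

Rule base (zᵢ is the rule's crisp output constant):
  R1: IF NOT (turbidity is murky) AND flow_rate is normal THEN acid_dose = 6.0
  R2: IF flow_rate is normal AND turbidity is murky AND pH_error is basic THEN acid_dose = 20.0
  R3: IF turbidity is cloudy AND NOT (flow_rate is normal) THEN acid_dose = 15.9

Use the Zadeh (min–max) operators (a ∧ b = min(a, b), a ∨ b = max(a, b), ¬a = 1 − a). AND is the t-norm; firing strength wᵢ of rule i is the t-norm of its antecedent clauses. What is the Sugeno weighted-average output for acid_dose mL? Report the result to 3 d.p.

17.764

R1 (z=6.0): ¬murky=1−0.95=0.05, normal=0.68; AND[min(a, b)] → w = 0.05
R2 (z=20.0): normal=0.68, murky=0.95, basic=0.53; AND[min(a, b)] → w = 0.53
R3 (z=15.9): cloudy=0.76, ¬normal=1−0.68=0.32; AND[min(a, b)] → w = 0.32
Weighted average = (0.05·6.0 + 0.53·20.0 + 0.32·15.9) / (0.05 + 0.53 + 0.32)
  = 15.9880 / 0.9000 = 17.764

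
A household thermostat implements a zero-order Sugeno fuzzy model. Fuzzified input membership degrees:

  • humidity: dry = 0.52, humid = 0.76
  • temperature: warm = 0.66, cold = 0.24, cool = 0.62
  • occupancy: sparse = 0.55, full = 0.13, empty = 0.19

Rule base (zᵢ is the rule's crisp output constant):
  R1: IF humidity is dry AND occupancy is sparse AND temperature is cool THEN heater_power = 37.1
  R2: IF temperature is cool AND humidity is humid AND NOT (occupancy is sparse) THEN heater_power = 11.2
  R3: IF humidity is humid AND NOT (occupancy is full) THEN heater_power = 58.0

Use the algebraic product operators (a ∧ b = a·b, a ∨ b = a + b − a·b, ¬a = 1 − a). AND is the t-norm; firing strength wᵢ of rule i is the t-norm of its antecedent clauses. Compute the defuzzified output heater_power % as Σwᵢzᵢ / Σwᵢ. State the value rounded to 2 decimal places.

45.03

R1 (z=37.1): dry=0.52, sparse=0.55, cool=0.62; AND[a·b] → w = 0.1773
R2 (z=11.2): cool=0.62, humid=0.76, ¬sparse=1−0.55=0.45; AND[a·b] → w = 0.2120
R3 (z=58.0): humid=0.76, ¬full=1−0.13=0.87; AND[a·b] → w = 0.6612
Weighted average = (0.1773·37.1 + 0.2120·11.2 + 0.6612·58.0) / (0.1773 + 0.2120 + 0.6612)
  = 47.3030 / 1.0506 = 45.03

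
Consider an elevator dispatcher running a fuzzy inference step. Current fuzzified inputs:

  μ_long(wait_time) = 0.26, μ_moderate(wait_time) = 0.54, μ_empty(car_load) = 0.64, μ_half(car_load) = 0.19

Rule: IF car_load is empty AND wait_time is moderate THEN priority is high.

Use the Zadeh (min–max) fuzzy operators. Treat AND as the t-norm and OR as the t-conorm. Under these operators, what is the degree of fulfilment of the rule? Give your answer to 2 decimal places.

firing strength: empty=0.64, moderate=0.54; AND[min(a, b)] → w = 0.54

0.54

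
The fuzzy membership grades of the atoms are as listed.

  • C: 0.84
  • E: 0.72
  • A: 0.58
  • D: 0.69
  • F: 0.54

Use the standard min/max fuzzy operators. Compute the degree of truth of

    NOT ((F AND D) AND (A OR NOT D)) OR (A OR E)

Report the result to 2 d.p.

F AND D = min(a, b) on (0.54, 0.69) = 0.54
NOT D = 1 − 0.69 = 0.31
A OR NOT D = max(a, b) on (0.58, 0.31) = 0.58
(F AND D) AND (A OR NOT D) = min(a, b) on (0.54, 0.58) = 0.54
NOT ((F AND D) AND (A OR NOT D)) = 1 − 0.54 = 0.46
A OR E = max(a, b) on (0.58, 0.72) = 0.72
NOT ((F AND D) AND (A OR NOT D)) OR (A OR E) = max(a, b) on (0.46, 0.72) = 0.72

0.72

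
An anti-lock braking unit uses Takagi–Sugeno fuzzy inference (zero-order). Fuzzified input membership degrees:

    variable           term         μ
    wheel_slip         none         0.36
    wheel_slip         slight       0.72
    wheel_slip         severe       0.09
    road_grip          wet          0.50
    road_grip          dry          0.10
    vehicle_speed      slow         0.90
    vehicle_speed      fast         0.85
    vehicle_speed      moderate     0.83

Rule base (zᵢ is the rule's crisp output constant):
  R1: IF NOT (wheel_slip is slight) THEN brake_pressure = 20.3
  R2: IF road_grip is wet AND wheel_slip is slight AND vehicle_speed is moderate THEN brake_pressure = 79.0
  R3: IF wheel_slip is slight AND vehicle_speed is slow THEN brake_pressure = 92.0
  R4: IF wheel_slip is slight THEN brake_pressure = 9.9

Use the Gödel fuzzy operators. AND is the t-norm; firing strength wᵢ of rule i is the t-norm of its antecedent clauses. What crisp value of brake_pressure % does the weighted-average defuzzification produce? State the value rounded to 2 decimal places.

53.40

R1 (z=20.3): ¬slight=1−0.72=0.28 → w = 0.28
R2 (z=79.0): wet=0.50, slight=0.72, moderate=0.83; AND[min(a, b)] → w = 0.50
R3 (z=92.0): slight=0.72, slow=0.90; AND[min(a, b)] → w = 0.72
R4 (z=9.9): slight=0.72 → w = 0.72
Weighted average = (0.28·20.3 + 0.50·79.0 + 0.72·92.0 + 0.72·9.9) / (0.28 + 0.50 + 0.72 + 0.72)
  = 118.5520 / 2.2200 = 53.40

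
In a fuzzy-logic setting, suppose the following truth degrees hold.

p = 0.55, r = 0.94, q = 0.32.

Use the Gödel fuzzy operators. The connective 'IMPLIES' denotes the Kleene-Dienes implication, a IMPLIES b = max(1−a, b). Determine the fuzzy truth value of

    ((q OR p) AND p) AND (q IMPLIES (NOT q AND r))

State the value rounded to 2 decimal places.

0.55

q OR p = max(a, b) on (0.32, 0.55) = 0.55
(q OR p) AND p = min(a, b) on (0.55, 0.55) = 0.55
NOT q = 1 − 0.32 = 0.68
NOT q AND r = min(a, b) on (0.68, 0.94) = 0.68
q IMPLIES (NOT q AND r)  [Kleene-Dienes: max(1−a, b)] with a=0.32, b=0.68 → 0.68
((q OR p) AND p) AND (q IMPLIES (NOT q AND r)) = min(a, b) on (0.55, 0.68) = 0.55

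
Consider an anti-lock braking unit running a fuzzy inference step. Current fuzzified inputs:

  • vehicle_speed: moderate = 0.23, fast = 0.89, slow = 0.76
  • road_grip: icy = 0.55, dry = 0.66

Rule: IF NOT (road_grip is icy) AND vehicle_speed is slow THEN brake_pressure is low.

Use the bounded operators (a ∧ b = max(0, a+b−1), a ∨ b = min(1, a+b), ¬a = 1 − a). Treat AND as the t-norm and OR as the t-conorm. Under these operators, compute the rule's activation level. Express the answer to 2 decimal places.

firing strength: ¬icy=1−0.55=0.45, slow=0.76; AND[max(0, a+b−1)] → w = 0.21

0.21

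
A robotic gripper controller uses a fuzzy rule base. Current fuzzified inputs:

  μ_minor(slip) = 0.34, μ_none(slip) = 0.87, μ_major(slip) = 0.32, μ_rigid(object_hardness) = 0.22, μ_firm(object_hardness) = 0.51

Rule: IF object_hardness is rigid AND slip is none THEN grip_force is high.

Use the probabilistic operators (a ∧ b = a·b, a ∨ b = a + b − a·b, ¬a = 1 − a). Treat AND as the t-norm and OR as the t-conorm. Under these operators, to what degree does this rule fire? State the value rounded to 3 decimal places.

firing strength: rigid=0.22, none=0.87; AND[a·b] → w = 0.1914

0.191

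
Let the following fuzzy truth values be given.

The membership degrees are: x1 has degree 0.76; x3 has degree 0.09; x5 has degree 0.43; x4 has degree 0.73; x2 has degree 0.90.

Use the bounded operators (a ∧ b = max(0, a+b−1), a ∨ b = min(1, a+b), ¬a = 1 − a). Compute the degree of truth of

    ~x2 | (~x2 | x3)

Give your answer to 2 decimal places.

~x2 = 1 − 0.90 = 0.10
~x2 = 1 − 0.90 = 0.10
~x2 | x3 = min(1, a+b) on (0.10, 0.09) = 0.19
~x2 | (~x2 | x3) = min(1, a+b) on (0.10, 0.19) = 0.29

0.29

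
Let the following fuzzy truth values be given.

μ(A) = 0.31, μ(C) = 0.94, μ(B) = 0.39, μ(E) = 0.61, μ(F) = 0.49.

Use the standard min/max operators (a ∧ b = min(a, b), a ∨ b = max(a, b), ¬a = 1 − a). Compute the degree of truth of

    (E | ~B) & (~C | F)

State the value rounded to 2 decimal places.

0.49

~B = 1 − 0.39 = 0.61
E | ~B = max(a, b) on (0.61, 0.61) = 0.61
~C = 1 − 0.94 = 0.06
~C | F = max(a, b) on (0.06, 0.49) = 0.49
(E | ~B) & (~C | F) = min(a, b) on (0.61, 0.49) = 0.49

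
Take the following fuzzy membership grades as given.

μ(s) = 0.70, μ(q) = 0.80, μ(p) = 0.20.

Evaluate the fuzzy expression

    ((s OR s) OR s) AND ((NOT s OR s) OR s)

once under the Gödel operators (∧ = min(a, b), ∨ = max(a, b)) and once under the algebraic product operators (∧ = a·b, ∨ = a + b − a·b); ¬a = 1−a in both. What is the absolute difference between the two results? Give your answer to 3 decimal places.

0.212

Under Gödel:
  s OR s = max(a, b) on (0.70, 0.70) = 0.70
  (s OR s) OR s = max(a, b) on (0.70, 0.70) = 0.70
  NOT s = 1 − 0.70 = 0.30
  NOT s OR s = max(a, b) on (0.30, 0.70) = 0.70
  (NOT s OR s) OR s = max(a, b) on (0.70, 0.70) = 0.70
  ((s OR s) OR s) AND ((NOT s OR s) OR s) = min(a, b) on (0.70, 0.70) = 0.70
  → value = 0.7000
Under algebraic product:
  s OR s = a + b − a·b on (0.7000, 0.7000) = 0.9100
  (s OR s) OR s = a + b − a·b on (0.9100, 0.7000) = 0.9730
  NOT s = 1 − 0.7000 = 0.3000
  NOT s OR s = a + b − a·b on (0.3000, 0.7000) = 0.7900
  (NOT s OR s) OR s = a + b − a·b on (0.7900, 0.7000) = 0.9370
  ((s OR s) OR s) AND ((NOT s OR s) OR s) = a·b on (0.9730, 0.9370) = 0.9117
  → value = 0.9117
|0.7000 − 0.9117| = 0.212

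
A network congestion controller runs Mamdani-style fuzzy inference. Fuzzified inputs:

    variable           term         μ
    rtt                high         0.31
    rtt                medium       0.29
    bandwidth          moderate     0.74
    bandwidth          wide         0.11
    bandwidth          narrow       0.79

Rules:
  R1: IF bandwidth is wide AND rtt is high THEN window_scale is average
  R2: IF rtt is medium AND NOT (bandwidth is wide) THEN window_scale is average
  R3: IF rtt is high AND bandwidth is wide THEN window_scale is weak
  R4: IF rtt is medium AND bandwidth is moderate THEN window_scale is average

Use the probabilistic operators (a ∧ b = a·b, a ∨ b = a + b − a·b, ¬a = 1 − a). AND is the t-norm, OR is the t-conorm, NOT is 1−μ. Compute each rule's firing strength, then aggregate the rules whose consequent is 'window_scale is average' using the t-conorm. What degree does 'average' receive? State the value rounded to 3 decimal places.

R1: wide=0.11, high=0.31; AND[a·b] → w = 0.0341
R2: medium=0.29, ¬wide=1−0.11=0.89; AND[a·b] → w = 0.2581
R3: high=0.31, wide=0.11; AND[a·b] → w = 0.0341
R4: medium=0.29, moderate=0.74; AND[a·b] → w = 0.2146
Rules with consequent 'average': {R1, R2, R4} → strengths 0.0341, 0.2581, 0.2146
Aggregate via t-conorm [a + b − a·b]: 0.4372

0.437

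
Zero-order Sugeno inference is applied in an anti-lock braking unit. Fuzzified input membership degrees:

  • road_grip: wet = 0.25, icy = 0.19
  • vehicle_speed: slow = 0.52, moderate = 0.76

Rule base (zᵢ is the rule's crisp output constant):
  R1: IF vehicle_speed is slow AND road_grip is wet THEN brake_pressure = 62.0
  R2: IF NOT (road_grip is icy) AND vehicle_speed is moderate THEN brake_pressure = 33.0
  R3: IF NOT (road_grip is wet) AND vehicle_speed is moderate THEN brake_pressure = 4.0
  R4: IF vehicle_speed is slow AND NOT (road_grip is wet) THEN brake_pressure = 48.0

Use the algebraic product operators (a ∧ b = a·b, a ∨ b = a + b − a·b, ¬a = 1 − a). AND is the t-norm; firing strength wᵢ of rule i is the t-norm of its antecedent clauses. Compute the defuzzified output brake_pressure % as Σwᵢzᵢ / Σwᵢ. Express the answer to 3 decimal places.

28.949

R1 (z=62.0): slow=0.52, wet=0.25; AND[a·b] → w = 0.1300
R2 (z=33.0): ¬icy=1−0.19=0.81, moderate=0.76; AND[a·b] → w = 0.6156
R3 (z=4.0): ¬wet=1−0.25=0.75, moderate=0.76; AND[a·b] → w = 0.5700
R4 (z=48.0): slow=0.52, ¬wet=1−0.25=0.75; AND[a·b] → w = 0.3900
Weighted average = (0.1300·62.0 + 0.6156·33.0 + 0.5700·4.0 + 0.3900·48.0) / (0.1300 + 0.6156 + 0.5700 + 0.3900)
  = 49.3748 / 1.7056 = 28.949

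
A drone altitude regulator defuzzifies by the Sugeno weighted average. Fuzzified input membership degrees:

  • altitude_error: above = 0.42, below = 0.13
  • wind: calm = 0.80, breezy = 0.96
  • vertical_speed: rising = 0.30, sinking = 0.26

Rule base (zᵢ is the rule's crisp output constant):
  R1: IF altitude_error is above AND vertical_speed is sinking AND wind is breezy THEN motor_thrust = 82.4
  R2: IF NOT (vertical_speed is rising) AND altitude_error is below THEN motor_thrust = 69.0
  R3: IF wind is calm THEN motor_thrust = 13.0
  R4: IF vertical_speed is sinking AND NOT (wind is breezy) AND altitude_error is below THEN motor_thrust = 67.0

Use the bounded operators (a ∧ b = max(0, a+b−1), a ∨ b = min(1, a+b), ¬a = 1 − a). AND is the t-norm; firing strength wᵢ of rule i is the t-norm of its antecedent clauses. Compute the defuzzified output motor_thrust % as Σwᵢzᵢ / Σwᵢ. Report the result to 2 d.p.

13.00

R1 (z=82.4): above=0.42, sinking=0.26, breezy=0.96; AND[max(0, a+b−1)] → w = 0.00
R2 (z=69.0): ¬rising=1−0.30=0.70, below=0.13; AND[max(0, a+b−1)] → w = 0.00
R3 (z=13.0): calm=0.80 → w = 0.80
R4 (z=67.0): sinking=0.26, ¬breezy=1−0.96=0.04, below=0.13; AND[max(0, a+b−1)] → w = 0.00
Weighted average = (0.00·82.4 + 0.00·69.0 + 0.80·13.0 + 0.00·67.0) / (0.00 + 0.00 + 0.80 + 0.00)
  = 10.4000 / 0.8000 = 13.00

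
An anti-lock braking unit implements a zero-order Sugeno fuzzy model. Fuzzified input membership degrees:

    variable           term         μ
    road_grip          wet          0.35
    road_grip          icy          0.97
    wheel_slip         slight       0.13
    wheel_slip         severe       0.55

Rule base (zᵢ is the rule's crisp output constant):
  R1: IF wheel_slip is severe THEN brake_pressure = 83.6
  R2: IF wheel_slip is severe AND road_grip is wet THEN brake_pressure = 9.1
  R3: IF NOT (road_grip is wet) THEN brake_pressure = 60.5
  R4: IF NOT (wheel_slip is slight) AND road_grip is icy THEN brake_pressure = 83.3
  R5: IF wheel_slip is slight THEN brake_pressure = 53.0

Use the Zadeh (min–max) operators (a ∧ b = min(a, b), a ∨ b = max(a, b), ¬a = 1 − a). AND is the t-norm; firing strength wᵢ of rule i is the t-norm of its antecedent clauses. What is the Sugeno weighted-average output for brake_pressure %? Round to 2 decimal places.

R1 (z=83.6): severe=0.55 → w = 0.55
R2 (z=9.1): severe=0.55, wet=0.35; AND[min(a, b)] → w = 0.35
R3 (z=60.5): ¬wet=1−0.35=0.65 → w = 0.65
R4 (z=83.3): ¬slight=1−0.13=0.87, icy=0.97; AND[min(a, b)] → w = 0.87
R5 (z=53.0): slight=0.13 → w = 0.13
Weighted average = (0.55·83.6 + 0.35·9.1 + 0.65·60.5 + 0.87·83.3 + 0.13·53.0) / (0.55 + 0.35 + 0.65 + 0.87 + 0.13)
  = 167.8510 / 2.5500 = 65.82

65.82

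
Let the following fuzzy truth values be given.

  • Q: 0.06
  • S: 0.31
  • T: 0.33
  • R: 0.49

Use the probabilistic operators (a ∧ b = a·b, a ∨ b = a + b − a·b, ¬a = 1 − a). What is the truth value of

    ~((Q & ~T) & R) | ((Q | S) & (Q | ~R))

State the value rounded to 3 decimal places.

~T = 1 − 0.3300 = 0.6700
Q & ~T = a·b on (0.0600, 0.6700) = 0.0402
(Q & ~T) & R = a·b on (0.0402, 0.4900) = 0.0197
~((Q & ~T) & R) = 1 − 0.0197 = 0.9803
Q | S = a + b − a·b on (0.0600, 0.3100) = 0.3514
~R = 1 − 0.4900 = 0.5100
Q | ~R = a + b − a·b on (0.0600, 0.5100) = 0.5394
(Q | S) & (Q | ~R) = a·b on (0.3514, 0.5394) = 0.1895
~((Q & ~T) & R) | ((Q | S) & (Q | ~R)) = a + b − a·b on (0.9803, 0.1895) = 0.9840

0.984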